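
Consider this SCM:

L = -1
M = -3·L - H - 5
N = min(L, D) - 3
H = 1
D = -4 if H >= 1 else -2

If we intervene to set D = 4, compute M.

do(D=4) replaces the equation D = -4 if H >= 1 else -2 with the constant D = 4.
M is not downstream of the intervention, so its value is determined by the original equations.
M = -3·L - H - 5  [with L=-1, H=1]  = -3

-3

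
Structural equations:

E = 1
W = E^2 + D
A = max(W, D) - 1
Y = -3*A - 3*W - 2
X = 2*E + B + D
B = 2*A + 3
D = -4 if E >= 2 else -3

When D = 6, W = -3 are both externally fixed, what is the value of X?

21

Under do(D = 6, W = -3), each intervened variable's structural equation is replaced by its fixed value.
A = max(W, D) - 1  [with W=-3, D=6]  = 5
B = 2*A + 3  [with A=5]  = 13
X = 2*E + B + D  [with E=1, B=13, D=6]  = 21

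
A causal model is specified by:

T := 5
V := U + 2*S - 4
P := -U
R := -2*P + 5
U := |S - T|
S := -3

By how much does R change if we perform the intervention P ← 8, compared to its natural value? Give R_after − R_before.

The intervention breaks the incoming arrows to P: P := -U no longer applies, and P = 8.
R = -2*P + 5  [with P=8]  = -11
Without intervention: U = |S - T|  [with S=-3, T=5]  = 8; P = -U  [with U=8]  = -8; R = -2*P + 5  [with P=-8]  = 21.
Change = -11 − 21 = -32.

-32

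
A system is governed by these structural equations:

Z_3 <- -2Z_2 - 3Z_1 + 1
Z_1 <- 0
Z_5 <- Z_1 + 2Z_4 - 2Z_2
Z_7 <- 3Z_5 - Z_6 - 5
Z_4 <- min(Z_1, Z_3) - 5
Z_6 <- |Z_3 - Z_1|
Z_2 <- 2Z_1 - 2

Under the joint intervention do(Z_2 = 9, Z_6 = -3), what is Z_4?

-22

The joint intervention fixes Z_2 = 9, Z_6 = -3, removing each variable's own equation.
Z_3 = -2Z_2 - 3Z_1 + 1  [with Z_2=9, Z_1=0]  = -17
Z_4 = min(Z_1, Z_3) - 5  [with Z_1=0, Z_3=-17]  = -22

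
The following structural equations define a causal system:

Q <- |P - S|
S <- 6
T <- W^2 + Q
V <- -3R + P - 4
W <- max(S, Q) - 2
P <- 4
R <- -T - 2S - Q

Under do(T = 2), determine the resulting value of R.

-16

The intervention breaks the incoming arrows to T: T <- W^2 + Q no longer applies, and T = 2.
Q = |P - S|  [with P=4, S=6]  = 2
R = -T - 2S - Q  [with T=2, S=6, Q=2]  = -16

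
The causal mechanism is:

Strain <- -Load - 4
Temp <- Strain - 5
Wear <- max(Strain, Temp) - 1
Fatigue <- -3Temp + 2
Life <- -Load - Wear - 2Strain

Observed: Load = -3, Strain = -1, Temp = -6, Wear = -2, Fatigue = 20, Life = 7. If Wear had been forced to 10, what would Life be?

-5

Under do(Wear=10), the mechanism Wear <- max(Strain, Temp) - 1 is discarded; Wear is fixed at 10.
Strain = -Load - 4  [with Load=-3]  = -1
Life = -Load - Wear - 2Strain  [with Load=-3, Wear=10, Strain=-1]  = -5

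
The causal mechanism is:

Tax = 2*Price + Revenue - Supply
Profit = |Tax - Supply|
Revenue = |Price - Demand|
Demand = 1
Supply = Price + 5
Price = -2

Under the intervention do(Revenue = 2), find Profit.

8

Under do(Revenue=2), the mechanism Revenue = |Price - Demand| is discarded; Revenue is fixed at 2.
Supply = Price + 5  [with Price=-2]  = 3
Tax = 2*Price + Revenue - Supply  [with Price=-2, Revenue=2, Supply=3]  = -5
Profit = |Tax - Supply|  [with Tax=-5, Supply=3]  = 8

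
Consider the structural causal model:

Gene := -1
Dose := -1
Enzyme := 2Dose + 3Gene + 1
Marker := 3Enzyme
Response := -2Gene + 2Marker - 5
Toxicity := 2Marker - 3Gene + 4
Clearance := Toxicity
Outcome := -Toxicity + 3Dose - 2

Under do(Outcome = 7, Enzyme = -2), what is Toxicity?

The joint intervention fixes Outcome = 7, Enzyme = -2, removing each variable's own equation.
Marker = 3Enzyme  [with Enzyme=-2]  = -6
Toxicity = 2Marker - 3Gene + 4  [with Marker=-6, Gene=-1]  = -5

-5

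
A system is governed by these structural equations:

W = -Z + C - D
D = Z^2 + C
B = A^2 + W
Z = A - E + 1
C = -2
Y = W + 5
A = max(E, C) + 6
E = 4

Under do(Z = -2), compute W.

-2

Under do(Z=-2), the mechanism Z = A - E + 1 is discarded; Z is fixed at -2.
D = Z^2 + C  [with Z=-2, C=-2]  = 2
W = -Z + C - D  [with Z=-2, C=-2, D=2]  = -2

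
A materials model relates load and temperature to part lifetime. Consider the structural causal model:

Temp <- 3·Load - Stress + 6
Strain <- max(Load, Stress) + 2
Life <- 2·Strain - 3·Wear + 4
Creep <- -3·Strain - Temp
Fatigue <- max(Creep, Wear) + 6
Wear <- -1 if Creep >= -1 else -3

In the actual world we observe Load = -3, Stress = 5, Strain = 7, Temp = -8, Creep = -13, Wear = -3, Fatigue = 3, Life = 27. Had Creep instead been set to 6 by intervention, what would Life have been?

do(Creep=6) replaces the equation Creep <- -3·Strain - Temp with the constant Creep = 6.
Strain = max(Load, Stress) + 2  [with Load=-3, Stress=5]  = 7
Wear = -1 if Creep >= -1 else -3  [with Creep=6]  = -1
Life = 2·Strain - 3·Wear + 4  [with Strain=7, Wear=-1]  = 21

21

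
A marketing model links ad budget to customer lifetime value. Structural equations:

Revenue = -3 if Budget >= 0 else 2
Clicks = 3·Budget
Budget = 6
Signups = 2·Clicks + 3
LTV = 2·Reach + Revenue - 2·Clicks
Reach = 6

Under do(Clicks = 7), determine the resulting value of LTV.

-5

The intervention breaks the incoming arrows to Clicks: Clicks = 3·Budget no longer applies, and Clicks = 7.
Revenue = -3 if Budget >= 0 else 2  [with Budget=6]  = -3
LTV = 2·Reach + Revenue - 2·Clicks  [with Reach=6, Revenue=-3, Clicks=7]  = -5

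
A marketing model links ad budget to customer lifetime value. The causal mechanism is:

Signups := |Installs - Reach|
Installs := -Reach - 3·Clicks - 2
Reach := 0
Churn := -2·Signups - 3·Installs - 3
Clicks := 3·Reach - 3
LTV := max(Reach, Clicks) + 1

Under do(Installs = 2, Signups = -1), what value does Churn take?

-7

Setting Installs = 2, Signups = -1 by intervention discards those variables' equations.
Churn = -2·Signups - 3·Installs - 3  [with Signups=-1, Installs=2]  = -7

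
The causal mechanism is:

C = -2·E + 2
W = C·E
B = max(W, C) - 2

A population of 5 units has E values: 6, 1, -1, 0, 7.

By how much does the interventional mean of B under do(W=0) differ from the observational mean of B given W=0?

Every unit gets W=0 under the intervention. B values become -2, -2, 2, 0, -2; E[B|do(W=0)] = -0.8.
Observing W=0 restricts to units where W's equation naturally yields 0: E ∈ {1, 0}. In that subpopulation B = -2, 0, mean -1.
Difference = -0.8 − (-1) = 0.2.

0.2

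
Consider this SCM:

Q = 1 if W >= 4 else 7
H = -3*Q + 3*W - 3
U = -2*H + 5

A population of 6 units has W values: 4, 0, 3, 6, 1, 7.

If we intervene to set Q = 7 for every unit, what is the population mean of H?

-13.5

Every unit gets Q=7 under the intervention. H values become -12, -24, -15, -6, -21, -3; E[H|do(Q=7)] = -13.5.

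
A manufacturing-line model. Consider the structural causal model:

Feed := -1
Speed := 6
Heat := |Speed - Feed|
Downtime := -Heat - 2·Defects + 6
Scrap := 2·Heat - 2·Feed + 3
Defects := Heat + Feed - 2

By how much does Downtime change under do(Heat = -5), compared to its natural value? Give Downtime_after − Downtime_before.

The intervention breaks the incoming arrows to Heat: Heat := |Speed - Feed| no longer applies, and Heat = -5.
Defects = Heat + Feed - 2  [with Heat=-5, Feed=-1]  = -8
Downtime = -Heat - 2·Defects + 6  [with Heat=-5, Defects=-8]  = 27
Without intervention: Heat = |Speed - Feed|  [with Speed=6, Feed=-1]  = 7; Defects = Heat + Feed - 2  [with Heat=7, Feed=-1]  = 4; Downtime = -Heat - 2·Defects + 6  [with Heat=7, Defects=4]  = -9.
Change = 27 − (-9) = 36.

36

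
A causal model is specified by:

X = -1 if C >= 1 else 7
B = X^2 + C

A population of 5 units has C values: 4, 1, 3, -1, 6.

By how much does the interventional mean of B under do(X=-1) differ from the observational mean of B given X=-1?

Under do(X=-1), X's equation is replaced by X=-1 for every unit. Per-unit B: 5, 2, 4, 0, 7. Mean = 3.6.
E[B|X=-1] averages over only the 4 units with X=-1 (C = 4, 1, 3, 6): B = 5, 2, 4, 7, mean 4.5.
Difference = 3.6 − 4.5 = -0.9.

-0.9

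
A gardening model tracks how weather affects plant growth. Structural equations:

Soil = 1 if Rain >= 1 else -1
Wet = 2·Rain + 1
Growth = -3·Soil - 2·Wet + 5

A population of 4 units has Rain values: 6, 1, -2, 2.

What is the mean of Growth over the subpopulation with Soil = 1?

-12

E[Growth|Soil=1] averages over only the 3 units with Soil=1 (Rain = 6, 1, 2): Growth = -24, -4, -8, mean -12.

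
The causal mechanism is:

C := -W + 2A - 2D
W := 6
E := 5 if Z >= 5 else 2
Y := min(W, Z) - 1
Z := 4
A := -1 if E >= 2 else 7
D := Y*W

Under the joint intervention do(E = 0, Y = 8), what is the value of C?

The joint intervention fixes E = 0, Y = 8, removing each variable's own equation.
D = Y*W  [with Y=8, W=6]  = 48
A = -1 if E >= 2 else 7  [with E=0]  = 7
C = -W + 2A - 2D  [with W=6, A=7, D=48]  = -88

-88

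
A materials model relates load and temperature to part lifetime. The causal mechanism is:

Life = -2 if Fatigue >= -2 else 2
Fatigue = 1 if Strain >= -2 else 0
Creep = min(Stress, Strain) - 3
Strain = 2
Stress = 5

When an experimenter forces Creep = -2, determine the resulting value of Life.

do(Creep=-2) replaces the equation Creep = min(Stress, Strain) - 3 with the constant Creep = -2.
Life is not downstream of the intervention, so its value is determined by the original equations.
Fatigue = 1 if Strain >= -2 else 0  [with Strain=2]  = 1
Life = -2 if Fatigue >= -2 else 2  [with Fatigue=1]  = -2

-2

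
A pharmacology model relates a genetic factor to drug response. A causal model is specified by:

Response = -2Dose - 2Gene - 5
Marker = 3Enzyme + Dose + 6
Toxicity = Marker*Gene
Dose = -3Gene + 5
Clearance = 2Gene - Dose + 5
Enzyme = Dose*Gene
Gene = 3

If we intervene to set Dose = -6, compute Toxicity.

Under do(Dose=-6), the mechanism Dose = -3Gene + 5 is discarded; Dose is fixed at -6.
Enzyme = Dose*Gene  [with Dose=-6, Gene=3]  = -18
Marker = 3Enzyme + Dose + 6  [with Enzyme=-18, Dose=-6]  = -54
Toxicity = Marker*Gene  [with Marker=-54, Gene=3]  = -162

-162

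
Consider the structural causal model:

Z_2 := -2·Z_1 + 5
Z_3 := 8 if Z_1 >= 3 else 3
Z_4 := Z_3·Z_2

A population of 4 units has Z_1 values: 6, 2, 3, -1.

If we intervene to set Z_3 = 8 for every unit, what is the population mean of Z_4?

Every unit gets Z_3=8 under the intervention. Z_4 values become -56, 8, -8, 56; E[Z_4|do(Z_3=8)] = 0.

0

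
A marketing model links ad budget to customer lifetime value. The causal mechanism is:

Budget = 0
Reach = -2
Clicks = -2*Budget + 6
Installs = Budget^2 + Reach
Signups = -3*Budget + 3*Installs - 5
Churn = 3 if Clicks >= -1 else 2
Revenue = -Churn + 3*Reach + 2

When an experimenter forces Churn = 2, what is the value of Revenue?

Intervening sets Churn = 2 and removes its equation (Churn = 3 if Clicks >= -1 else 2).
Revenue = -Churn + 3*Reach + 2  [with Churn=2, Reach=-2]  = -6

-6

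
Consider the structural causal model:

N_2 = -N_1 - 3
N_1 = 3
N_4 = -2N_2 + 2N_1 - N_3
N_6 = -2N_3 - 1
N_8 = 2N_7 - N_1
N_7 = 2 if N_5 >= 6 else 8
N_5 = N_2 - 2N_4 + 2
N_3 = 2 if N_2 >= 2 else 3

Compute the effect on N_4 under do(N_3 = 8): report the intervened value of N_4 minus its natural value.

-5

The intervention breaks the incoming arrows to N_3: N_3 = 2 if N_2 >= 2 else 3 no longer applies, and N_3 = 8.
N_2 = -N_1 - 3  [with N_1=3]  = -6
N_4 = -2N_2 + 2N_1 - N_3  [with N_2=-6, N_1=3, N_3=8]  = 10
Without intervention: N_2 = -N_1 - 3  [with N_1=3]  = -6; N_3 = 2 if N_2 >= 2 else 3  [with N_2=-6]  = 3; N_4 = -2N_2 + 2N_1 - N_3  [with N_2=-6, N_1=3, N_3=3]  = 15.
Change = 10 − 15 = -5.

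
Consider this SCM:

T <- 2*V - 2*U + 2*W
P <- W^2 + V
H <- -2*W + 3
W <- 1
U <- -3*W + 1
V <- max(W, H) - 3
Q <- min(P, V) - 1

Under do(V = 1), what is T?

8

do(V=1) replaces the equation V <- max(W, H) - 3 with the constant V = 1.
U = -3*W + 1  [with W=1]  = -2
T = 2*V - 2*U + 2*W  [with V=1, U=-2, W=1]  = 8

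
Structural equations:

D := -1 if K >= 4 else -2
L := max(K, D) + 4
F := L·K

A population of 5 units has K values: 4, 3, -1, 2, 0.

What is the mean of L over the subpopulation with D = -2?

Conditioning on D=-2 selects the 4 unit(s) with K ∈ {3, -1, 2, 0}. Their L values: 7, 3, 6, 4. Mean = 5.

5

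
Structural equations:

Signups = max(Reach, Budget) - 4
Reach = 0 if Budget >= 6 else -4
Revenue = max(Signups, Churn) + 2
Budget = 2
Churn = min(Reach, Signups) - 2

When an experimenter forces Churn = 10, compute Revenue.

Intervening sets Churn = 10 and removes its equation (Churn = min(Reach, Signups) - 2).
Reach = 0 if Budget >= 6 else -4  [with Budget=2]  = -4
Signups = max(Reach, Budget) - 4  [with Reach=-4, Budget=2]  = -2
Revenue = max(Signups, Churn) + 2  [with Signups=-2, Churn=10]  = 12

12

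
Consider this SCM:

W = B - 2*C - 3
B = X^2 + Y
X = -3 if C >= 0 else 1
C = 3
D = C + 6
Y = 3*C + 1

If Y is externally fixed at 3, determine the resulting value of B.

12

Under do(Y=3), the mechanism Y = 3*C + 1 is discarded; Y is fixed at 3.
X = -3 if C >= 0 else 1  [with C=3]  = -3
B = X^2 + Y  [with X=-3, Y=3]  = 12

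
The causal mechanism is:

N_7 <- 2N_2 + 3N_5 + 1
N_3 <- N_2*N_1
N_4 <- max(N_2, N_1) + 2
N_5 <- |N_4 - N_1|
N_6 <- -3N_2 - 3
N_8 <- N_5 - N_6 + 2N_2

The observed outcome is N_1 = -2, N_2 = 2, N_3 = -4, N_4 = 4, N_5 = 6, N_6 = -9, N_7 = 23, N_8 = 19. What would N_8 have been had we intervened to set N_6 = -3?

Intervening sets N_6 = -3 and removes its equation (N_6 <- -3N_2 - 3).
N_4 = max(N_2, N_1) + 2  [with N_2=2, N_1=-2]  = 4
N_5 = |N_4 - N_1|  [with N_4=4, N_1=-2]  = 6
N_8 = N_5 - N_6 + 2N_2  [with N_5=6, N_6=-3, N_2=2]  = 13

13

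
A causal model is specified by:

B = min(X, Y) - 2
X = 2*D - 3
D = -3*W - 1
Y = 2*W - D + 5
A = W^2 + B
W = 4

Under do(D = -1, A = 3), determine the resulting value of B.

-7

Setting D = -1, A = 3 by intervention discards those variables' equations.
X = 2*D - 3  [with D=-1]  = -5
Y = 2*W - D + 5  [with W=4, D=-1]  = 14
B = min(X, Y) - 2  [with X=-5, Y=14]  = -7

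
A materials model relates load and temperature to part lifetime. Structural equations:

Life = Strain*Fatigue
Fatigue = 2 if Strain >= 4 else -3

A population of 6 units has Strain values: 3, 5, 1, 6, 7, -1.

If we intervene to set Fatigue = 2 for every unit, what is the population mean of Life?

7

Every unit gets Fatigue=2 under the intervention. Life values become 6, 10, 2, 12, 14, -2; E[Life|do(Fatigue=2)] = 7.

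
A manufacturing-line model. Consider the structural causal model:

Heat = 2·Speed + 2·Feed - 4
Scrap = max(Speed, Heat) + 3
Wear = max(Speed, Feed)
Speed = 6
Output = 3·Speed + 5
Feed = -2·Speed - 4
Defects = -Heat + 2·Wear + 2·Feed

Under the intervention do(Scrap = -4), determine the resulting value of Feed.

do(Scrap=-4) replaces the equation Scrap = max(Speed, Heat) + 3 with the constant Scrap = -4.
Feed is not downstream of the intervention, so its value is determined by the original equations.
Feed = -2·Speed - 4  [with Speed=6]  = -16

-16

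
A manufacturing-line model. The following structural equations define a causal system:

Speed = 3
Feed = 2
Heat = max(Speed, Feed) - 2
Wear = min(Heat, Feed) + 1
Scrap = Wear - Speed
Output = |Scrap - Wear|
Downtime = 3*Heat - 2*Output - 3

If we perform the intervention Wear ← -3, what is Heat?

1

Under do(Wear=-3), the mechanism Wear = min(Heat, Feed) + 1 is discarded; Wear is fixed at -3.
Since Heat is not a descendant of the intervened variable, it is unaffected.
Heat = max(Speed, Feed) - 2  [with Speed=3, Feed=2]  = 1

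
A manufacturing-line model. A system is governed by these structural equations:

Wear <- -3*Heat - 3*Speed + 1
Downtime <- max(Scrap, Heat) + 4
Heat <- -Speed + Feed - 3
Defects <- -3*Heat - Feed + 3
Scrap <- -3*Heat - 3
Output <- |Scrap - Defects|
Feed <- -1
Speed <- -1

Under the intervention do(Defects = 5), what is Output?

1

Under do(Defects=5), the mechanism Defects <- -3*Heat - Feed + 3 is discarded; Defects is fixed at 5.
Heat = -Speed + Feed - 3  [with Speed=-1, Feed=-1]  = -3
Scrap = -3*Heat - 3  [with Heat=-3]  = 6
Output = |Scrap - Defects|  [with Scrap=6, Defects=5]  = 1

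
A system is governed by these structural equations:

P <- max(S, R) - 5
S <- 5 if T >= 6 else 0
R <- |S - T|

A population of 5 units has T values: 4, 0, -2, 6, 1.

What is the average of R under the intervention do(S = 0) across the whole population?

do(S=0) breaks S's dependence on T. With S=0 fixed, R across the units is 4, 0, 2, 6, 1, mean 2.6.

2.6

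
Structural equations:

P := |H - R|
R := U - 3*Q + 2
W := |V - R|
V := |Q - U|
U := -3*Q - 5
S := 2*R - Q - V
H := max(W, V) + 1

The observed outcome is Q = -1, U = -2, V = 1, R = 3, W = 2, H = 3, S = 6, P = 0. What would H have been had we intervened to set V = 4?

The intervention breaks the incoming arrows to V: V := |Q - U| no longer applies, and V = 4.
U = -3*Q - 5  [with Q=-1]  = -2
R = U - 3*Q + 2  [with U=-2, Q=-1]  = 3
W = |V - R|  [with V=4, R=3]  = 1
H = max(W, V) + 1  [with W=1, V=4]  = 5

5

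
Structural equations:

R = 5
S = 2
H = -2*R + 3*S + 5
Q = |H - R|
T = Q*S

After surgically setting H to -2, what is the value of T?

do(H=-2) replaces the equation H = -2*R + 3*S + 5 with the constant H = -2.
Q = |H - R|  [with H=-2, R=5]  = 7
T = Q*S  [with Q=7, S=2]  = 14

14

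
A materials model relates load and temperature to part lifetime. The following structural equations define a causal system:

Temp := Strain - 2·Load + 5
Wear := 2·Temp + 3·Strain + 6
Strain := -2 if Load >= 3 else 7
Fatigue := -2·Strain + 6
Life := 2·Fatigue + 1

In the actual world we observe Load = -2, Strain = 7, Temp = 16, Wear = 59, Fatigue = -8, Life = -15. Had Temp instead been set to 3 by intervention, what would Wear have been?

33

The intervention breaks the incoming arrows to Temp: Temp := Strain - 2·Load + 5 no longer applies, and Temp = 3.
Strain = -2 if Load >= 3 else 7  [with Load=-2]  = 7
Wear = 2·Temp + 3·Strain + 6  [with Temp=3, Strain=7]  = 33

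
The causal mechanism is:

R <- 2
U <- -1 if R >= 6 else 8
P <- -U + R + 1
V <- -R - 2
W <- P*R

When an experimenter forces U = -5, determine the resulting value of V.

-4

Under do(U=-5), the mechanism U <- -1 if R >= 6 else 8 is discarded; U is fixed at -5.
Since V is not a descendant of the intervened variable, it is unaffected.
V = -R - 2  [with R=2]  = -4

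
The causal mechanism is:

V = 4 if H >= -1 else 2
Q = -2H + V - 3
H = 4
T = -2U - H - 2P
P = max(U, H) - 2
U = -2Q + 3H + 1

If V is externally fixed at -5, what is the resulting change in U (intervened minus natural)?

18

Under do(V=-5), the mechanism V = 4 if H >= -1 else 2 is discarded; V is fixed at -5.
Q = -2H + V - 3  [with H=4, V=-5]  = -16
U = -2Q + 3H + 1  [with Q=-16, H=4]  = 45
Without intervention: V = 4 if H >= -1 else 2  [with H=4]  = 4; Q = -2H + V - 3  [with H=4, V=4]  = -7; U = -2Q + 3H + 1  [with Q=-7, H=4]  = 27.
Change = 45 − 27 = 18.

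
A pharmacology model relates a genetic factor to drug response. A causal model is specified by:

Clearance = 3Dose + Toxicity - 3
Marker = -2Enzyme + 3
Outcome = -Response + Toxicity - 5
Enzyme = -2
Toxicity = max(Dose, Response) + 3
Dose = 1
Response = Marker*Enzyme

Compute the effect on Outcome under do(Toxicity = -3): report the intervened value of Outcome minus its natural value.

-7

Under do(Toxicity=-3), the mechanism Toxicity = max(Dose, Response) + 3 is discarded; Toxicity is fixed at -3.
Marker = -2Enzyme + 3  [with Enzyme=-2]  = 7
Response = Marker*Enzyme  [with Marker=7, Enzyme=-2]  = -14
Outcome = -Response + Toxicity - 5  [with Response=-14, Toxicity=-3]  = 6
Without intervention: Marker = -2Enzyme + 3  [with Enzyme=-2]  = 7; Response = Marker*Enzyme  [with Marker=7, Enzyme=-2]  = -14; Toxicity = max(Dose, Response) + 3  [with Dose=1, Response=-14]  = 4; Outcome = -Response + Toxicity - 5  [with Response=-14, Toxicity=4]  = 13.
Change = 6 − 13 = -7.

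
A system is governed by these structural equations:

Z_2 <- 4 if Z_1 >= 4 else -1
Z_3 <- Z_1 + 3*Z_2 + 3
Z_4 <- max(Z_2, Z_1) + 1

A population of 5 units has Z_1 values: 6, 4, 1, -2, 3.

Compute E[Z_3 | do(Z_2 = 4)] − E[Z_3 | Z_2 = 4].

do(Z_2=4) breaks Z_2's dependence on Z_1. With Z_2=4 fixed, Z_3 across the units is 21, 19, 16, 13, 18, mean 17.4.
Observing Z_2=4 restricts to units where Z_2's equation naturally yields 4: Z_1 ∈ {6, 4}. In that subpopulation Z_3 = 21, 19, mean 20.
Difference = 17.4 − 20 = -2.6.

-2.6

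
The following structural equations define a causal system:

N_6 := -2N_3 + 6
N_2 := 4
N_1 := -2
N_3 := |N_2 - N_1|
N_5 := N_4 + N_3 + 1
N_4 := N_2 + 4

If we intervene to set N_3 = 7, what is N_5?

do(N_3=7) replaces the equation N_3 := |N_2 - N_1| with the constant N_3 = 7.
N_4 = N_2 + 4  [with N_2=4]  = 8
N_5 = N_4 + N_3 + 1  [with N_4=8, N_3=7]  = 16

16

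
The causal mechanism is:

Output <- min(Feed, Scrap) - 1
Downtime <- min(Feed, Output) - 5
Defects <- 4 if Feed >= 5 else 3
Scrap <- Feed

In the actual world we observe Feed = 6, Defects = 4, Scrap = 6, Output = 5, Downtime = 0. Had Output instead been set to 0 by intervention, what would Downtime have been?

Intervening sets Output = 0 and removes its equation (Output <- min(Feed, Scrap) - 1).
Downtime = min(Feed, Output) - 5  [with Feed=6, Output=0]  = -5

-5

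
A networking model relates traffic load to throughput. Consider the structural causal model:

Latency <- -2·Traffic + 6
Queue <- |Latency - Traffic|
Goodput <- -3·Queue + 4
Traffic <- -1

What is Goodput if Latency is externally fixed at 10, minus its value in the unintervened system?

-6

Under do(Latency=10), the mechanism Latency <- -2·Traffic + 6 is discarded; Latency is fixed at 10.
Queue = |Latency - Traffic|  [with Latency=10, Traffic=-1]  = 11
Goodput = -3·Queue + 4  [with Queue=11]  = -29
Without intervention: Latency = -2·Traffic + 6  [with Traffic=-1]  = 8; Queue = |Latency - Traffic|  [with Latency=8, Traffic=-1]  = 9; Goodput = -3·Queue + 4  [with Queue=9]  = -23.
Change = -29 − (-23) = -6.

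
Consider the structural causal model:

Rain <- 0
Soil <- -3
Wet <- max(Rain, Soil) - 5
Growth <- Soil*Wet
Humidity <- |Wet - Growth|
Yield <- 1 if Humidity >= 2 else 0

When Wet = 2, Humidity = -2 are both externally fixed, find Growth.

-6

The joint intervention fixes Wet = 2, Humidity = -2, removing each variable's own equation.
Growth = Soil*Wet  [with Soil=-3, Wet=2]  = -6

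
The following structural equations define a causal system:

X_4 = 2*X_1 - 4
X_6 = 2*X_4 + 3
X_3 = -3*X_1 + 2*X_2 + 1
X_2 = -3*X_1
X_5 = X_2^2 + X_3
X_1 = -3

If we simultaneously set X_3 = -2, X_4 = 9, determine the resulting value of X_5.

79

Setting X_3 = -2, X_4 = 9 by intervention discards those variables' equations.
X_2 = -3*X_1  [with X_1=-3]  = 9
X_5 = X_2^2 + X_3  [with X_2=9, X_3=-2]  = 79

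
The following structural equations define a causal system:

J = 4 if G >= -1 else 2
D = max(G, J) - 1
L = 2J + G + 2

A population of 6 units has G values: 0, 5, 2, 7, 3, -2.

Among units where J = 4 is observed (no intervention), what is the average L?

Conditioning on J=4 selects the 5 unit(s) with G ∈ {0, 5, 2, 7, 3}. Their L values: 10, 15, 12, 17, 13. Mean = 13.4.

13.4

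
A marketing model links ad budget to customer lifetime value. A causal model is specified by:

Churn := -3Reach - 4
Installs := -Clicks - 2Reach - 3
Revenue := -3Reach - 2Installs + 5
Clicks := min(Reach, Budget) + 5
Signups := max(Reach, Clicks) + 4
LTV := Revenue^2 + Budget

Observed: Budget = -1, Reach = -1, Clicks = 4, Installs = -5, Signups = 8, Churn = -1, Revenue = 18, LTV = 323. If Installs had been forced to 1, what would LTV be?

do(Installs=1) replaces the equation Installs := -Clicks - 2Reach - 3 with the constant Installs = 1.
Revenue = -3Reach - 2Installs + 5  [with Reach=-1, Installs=1]  = 6
LTV = Revenue^2 + Budget  [with Revenue=6, Budget=-1]  = 35

35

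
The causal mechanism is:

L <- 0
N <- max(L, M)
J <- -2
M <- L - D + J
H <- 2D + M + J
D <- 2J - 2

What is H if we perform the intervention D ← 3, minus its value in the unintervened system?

9

do(D=3) replaces the equation D <- 2J - 2 with the constant D = 3.
M = L - D + J  [with L=0, D=3, J=-2]  = -5
H = 2D + M + J  [with D=3, M=-5, J=-2]  = -1
Without intervention: D = 2J - 2  [with J=-2]  = -6; M = L - D + J  [with L=0, D=-6, J=-2]  = 4; H = 2D + M + J  [with D=-6, M=4, J=-2]  = -10.
Change = -1 − (-10) = 9.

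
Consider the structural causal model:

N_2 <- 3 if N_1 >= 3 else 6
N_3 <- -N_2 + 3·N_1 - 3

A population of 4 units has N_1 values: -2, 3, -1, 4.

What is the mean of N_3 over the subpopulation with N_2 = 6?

-13.5

Observing N_2=6 restricts to units where N_2's equation naturally yields 6: N_1 ∈ {-2, -1}. In that subpopulation N_3 = -15, -12, mean -13.5.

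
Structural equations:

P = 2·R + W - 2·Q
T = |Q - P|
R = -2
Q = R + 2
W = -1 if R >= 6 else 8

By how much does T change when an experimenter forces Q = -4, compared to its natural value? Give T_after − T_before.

do(Q=-4) replaces the equation Q = R + 2 with the constant Q = -4.
W = -1 if R >= 6 else 8  [with R=-2]  = 8
P = 2·R + W - 2·Q  [with R=-2, W=8, Q=-4]  = 12
T = |Q - P|  [with Q=-4, P=12]  = 16
Without intervention: W = -1 if R >= 6 else 8  [with R=-2]  = 8; Q = R + 2  [with R=-2]  = 0; P = 2·R + W - 2·Q  [with R=-2, W=8, Q=0]  = 4; T = |Q - P|  [with Q=0, P=4]  = 4.
Change = 16 − 4 = 12.

12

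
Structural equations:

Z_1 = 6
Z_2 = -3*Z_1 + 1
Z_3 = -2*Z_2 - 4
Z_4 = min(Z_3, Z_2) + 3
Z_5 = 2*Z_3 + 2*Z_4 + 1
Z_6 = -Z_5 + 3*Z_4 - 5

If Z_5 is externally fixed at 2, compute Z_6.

-49

The intervention breaks the incoming arrows to Z_5: Z_5 = 2*Z_3 + 2*Z_4 + 1 no longer applies, and Z_5 = 2.
Z_2 = -3*Z_1 + 1  [with Z_1=6]  = -17
Z_3 = -2*Z_2 - 4  [with Z_2=-17]  = 30
Z_4 = min(Z_3, Z_2) + 3  [with Z_3=30, Z_2=-17]  = -14
Z_6 = -Z_5 + 3*Z_4 - 5  [with Z_5=2, Z_4=-14]  = -49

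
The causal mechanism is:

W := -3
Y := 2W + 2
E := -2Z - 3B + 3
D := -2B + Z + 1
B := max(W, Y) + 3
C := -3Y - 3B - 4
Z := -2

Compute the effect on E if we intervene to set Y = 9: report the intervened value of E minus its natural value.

The intervention breaks the incoming arrows to Y: Y := 2W + 2 no longer applies, and Y = 9.
B = max(W, Y) + 3  [with W=-3, Y=9]  = 12
E = -2Z - 3B + 3  [with Z=-2, B=12]  = -29
Without intervention: Y = 2W + 2  [with W=-3]  = -4; B = max(W, Y) + 3  [with W=-3, Y=-4]  = 0; E = -2Z - 3B + 3  [with Z=-2, B=0]  = 7.
Change = -29 − 7 = -36.

-36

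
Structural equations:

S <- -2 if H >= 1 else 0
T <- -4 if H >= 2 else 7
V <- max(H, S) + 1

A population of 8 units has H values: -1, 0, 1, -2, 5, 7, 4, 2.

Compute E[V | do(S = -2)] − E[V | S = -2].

Every unit gets S=-2 under the intervention. V values become 0, 1, 2, -1, 6, 8, 5, 3; E[V|do(S=-2)] = 3.
Conditioning on S=-2 selects the 5 unit(s) with H ∈ {1, 5, 7, 4, 2}. Their V values: 2, 6, 8, 5, 3. Mean = 4.8.
Difference = 3 − 4.8 = -1.8.

-1.8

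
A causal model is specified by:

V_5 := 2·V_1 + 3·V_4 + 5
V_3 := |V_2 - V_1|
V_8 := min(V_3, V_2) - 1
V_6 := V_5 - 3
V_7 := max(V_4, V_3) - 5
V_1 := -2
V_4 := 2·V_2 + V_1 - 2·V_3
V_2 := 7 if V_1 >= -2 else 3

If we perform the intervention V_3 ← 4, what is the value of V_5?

13

do(V_3=4) replaces the equation V_3 := |V_2 - V_1| with the constant V_3 = 4.
V_2 = 7 if V_1 >= -2 else 3  [with V_1=-2]  = 7
V_4 = 2·V_2 + V_1 - 2·V_3  [with V_2=7, V_1=-2, V_3=4]  = 4
V_5 = 2·V_1 + 3·V_4 + 5  [with V_1=-2, V_4=4]  = 13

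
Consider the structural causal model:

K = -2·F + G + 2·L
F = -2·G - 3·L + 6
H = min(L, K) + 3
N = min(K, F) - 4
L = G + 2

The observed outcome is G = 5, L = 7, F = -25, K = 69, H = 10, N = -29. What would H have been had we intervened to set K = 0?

3

Intervening sets K = 0 and removes its equation (K = -2·F + G + 2·L).
L = G + 2  [with G=5]  = 7
H = min(L, K) + 3  [with L=7, K=0]  = 3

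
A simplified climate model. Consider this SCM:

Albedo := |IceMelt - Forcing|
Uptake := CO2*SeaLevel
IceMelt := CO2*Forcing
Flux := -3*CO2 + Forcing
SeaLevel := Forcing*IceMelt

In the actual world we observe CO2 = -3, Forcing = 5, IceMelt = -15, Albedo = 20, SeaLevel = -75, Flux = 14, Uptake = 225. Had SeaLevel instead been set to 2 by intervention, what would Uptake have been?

Under do(SeaLevel=2), the mechanism SeaLevel := Forcing*IceMelt is discarded; SeaLevel is fixed at 2.
Uptake = CO2*SeaLevel  [with CO2=-3, SeaLevel=2]  = -6

-6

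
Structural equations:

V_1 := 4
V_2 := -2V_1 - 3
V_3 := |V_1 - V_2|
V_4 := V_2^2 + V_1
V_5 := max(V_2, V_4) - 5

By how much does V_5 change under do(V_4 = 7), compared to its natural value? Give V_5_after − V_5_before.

-118

Intervening sets V_4 = 7 and removes its equation (V_4 := V_2^2 + V_1).
V_2 = -2V_1 - 3  [with V_1=4]  = -11
V_5 = max(V_2, V_4) - 5  [with V_2=-11, V_4=7]  = 2
Without intervention: V_2 = -2V_1 - 3  [with V_1=4]  = -11; V_4 = V_2^2 + V_1  [with V_2=-11, V_1=4]  = 125; V_5 = max(V_2, V_4) - 5  [with V_2=-11, V_4=125]  = 120.
Change = 2 − 120 = -118.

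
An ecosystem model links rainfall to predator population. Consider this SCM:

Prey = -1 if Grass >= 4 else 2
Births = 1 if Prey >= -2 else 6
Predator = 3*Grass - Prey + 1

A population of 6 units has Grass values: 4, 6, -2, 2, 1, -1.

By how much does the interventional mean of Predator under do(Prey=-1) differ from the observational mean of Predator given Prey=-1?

The intervention sets Prey=-1 in all 6 units regardless of Grass. Recomputing Predator per unit gives 14, 20, -4, 8, 5, -1; average 7.
E[Predator|Prey=-1] averages over only the 2 units with Prey=-1 (Grass = 4, 6): Predator = 14, 20, mean 17.
Difference = 7 − 17 = -10.

-10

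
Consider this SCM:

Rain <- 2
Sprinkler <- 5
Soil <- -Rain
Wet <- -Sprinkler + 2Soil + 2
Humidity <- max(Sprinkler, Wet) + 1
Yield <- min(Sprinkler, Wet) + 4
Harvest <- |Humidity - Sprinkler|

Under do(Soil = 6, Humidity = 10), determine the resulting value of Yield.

Setting Soil = 6, Humidity = 10 by intervention discards those variables' equations.
Wet = -Sprinkler + 2Soil + 2  [with Sprinkler=5, Soil=6]  = 9
Yield = min(Sprinkler, Wet) + 4  [with Sprinkler=5, Wet=9]  = 9

9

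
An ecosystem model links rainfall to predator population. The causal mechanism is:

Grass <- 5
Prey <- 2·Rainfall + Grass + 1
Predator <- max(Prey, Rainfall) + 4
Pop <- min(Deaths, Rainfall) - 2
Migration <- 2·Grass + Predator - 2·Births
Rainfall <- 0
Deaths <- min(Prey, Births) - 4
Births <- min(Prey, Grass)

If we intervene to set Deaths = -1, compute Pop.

-3

Intervening sets Deaths = -1 and removes its equation (Deaths <- min(Prey, Births) - 4).
Pop = min(Deaths, Rainfall) - 2  [with Deaths=-1, Rainfall=0]  = -3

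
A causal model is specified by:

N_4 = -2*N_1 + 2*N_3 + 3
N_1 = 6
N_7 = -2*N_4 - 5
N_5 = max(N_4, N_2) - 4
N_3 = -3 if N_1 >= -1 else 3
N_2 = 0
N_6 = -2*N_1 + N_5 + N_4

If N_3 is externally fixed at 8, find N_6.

-2

The intervention breaks the incoming arrows to N_3: N_3 = -3 if N_1 >= -1 else 3 no longer applies, and N_3 = 8.
N_4 = -2*N_1 + 2*N_3 + 3  [with N_1=6, N_3=8]  = 7
N_5 = max(N_4, N_2) - 4  [with N_4=7, N_2=0]  = 3
N_6 = -2*N_1 + N_5 + N_4  [with N_1=6, N_5=3, N_4=7]  = -2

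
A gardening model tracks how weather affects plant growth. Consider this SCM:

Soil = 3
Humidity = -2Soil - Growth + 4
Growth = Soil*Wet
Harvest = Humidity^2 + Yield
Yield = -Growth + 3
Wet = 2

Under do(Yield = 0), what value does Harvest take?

The intervention breaks the incoming arrows to Yield: Yield = -Growth + 3 no longer applies, and Yield = 0.
Growth = Soil*Wet  [with Soil=3, Wet=2]  = 6
Humidity = -2Soil - Growth + 4  [with Soil=3, Growth=6]  = -8
Harvest = Humidity^2 + Yield  [with Humidity=-8, Yield=0]  = 64

64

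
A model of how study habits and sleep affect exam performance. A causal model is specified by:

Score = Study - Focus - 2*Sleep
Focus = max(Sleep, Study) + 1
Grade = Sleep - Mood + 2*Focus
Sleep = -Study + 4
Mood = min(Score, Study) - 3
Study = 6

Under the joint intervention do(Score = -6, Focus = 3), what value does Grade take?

13

The joint intervention fixes Score = -6, Focus = 3, removing each variable's own equation.
Sleep = -Study + 4  [with Study=6]  = -2
Mood = min(Score, Study) - 3  [with Score=-6, Study=6]  = -9
Grade = Sleep - Mood + 2*Focus  [with Sleep=-2, Mood=-9, Focus=3]  = 13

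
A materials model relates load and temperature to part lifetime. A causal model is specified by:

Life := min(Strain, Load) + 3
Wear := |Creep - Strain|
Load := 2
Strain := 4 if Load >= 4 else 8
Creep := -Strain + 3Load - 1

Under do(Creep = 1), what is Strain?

Under do(Creep=1), the mechanism Creep := -Strain + 3Load - 1 is discarded; Creep is fixed at 1.
Since Strain is not a descendant of the intervened variable, it is unaffected.
Strain = 4 if Load >= 4 else 8  [with Load=2]  = 8

8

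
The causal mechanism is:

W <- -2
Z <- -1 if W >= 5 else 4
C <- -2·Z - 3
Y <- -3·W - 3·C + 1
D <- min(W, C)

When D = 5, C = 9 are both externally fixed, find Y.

-20

Under do(D = 5, C = 9), each intervened variable's structural equation is replaced by its fixed value.
Y = -3·W - 3·C + 1  [with W=-2, C=9]  = -20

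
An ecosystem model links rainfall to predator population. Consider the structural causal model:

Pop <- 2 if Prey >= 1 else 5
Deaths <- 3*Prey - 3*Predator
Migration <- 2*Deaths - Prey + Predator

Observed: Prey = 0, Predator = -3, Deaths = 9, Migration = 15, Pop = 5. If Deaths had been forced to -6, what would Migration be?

-15

The intervention breaks the incoming arrows to Deaths: Deaths <- 3*Prey - 3*Predator no longer applies, and Deaths = -6.
Migration = 2*Deaths - Prey + Predator  [with Deaths=-6, Prey=0, Predator=-3]  = -15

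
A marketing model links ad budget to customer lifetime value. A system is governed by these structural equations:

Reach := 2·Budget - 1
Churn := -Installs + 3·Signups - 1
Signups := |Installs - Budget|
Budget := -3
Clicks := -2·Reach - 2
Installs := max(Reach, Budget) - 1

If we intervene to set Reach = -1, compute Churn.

4

Under do(Reach=-1), the mechanism Reach := 2·Budget - 1 is discarded; Reach is fixed at -1.
Installs = max(Reach, Budget) - 1  [with Reach=-1, Budget=-3]  = -2
Signups = |Installs - Budget|  [with Installs=-2, Budget=-3]  = 1
Churn = -Installs + 3·Signups - 1  [with Installs=-2, Signups=1]  = 4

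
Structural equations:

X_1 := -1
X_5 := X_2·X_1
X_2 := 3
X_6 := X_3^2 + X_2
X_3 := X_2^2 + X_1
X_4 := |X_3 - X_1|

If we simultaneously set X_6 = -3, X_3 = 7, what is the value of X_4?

Under do(X_6 = -3, X_3 = 7), each intervened variable's structural equation is replaced by its fixed value.
X_4 = |X_3 - X_1|  [with X_3=7, X_1=-1]  = 8

8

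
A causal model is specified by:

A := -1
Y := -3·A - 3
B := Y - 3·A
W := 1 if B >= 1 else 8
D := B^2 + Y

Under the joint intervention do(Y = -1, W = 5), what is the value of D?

3

Setting Y = -1, W = 5 by intervention discards those variables' equations.
B = Y - 3·A  [with Y=-1, A=-1]  = 2
D = B^2 + Y  [with B=2, Y=-1]  = 3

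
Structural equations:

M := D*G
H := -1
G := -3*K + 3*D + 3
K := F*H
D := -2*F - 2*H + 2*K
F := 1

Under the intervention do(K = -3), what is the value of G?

do(K=-3) replaces the equation K := F*H with the constant K = -3.
D = -2*F - 2*H + 2*K  [with F=1, H=-1, K=-3]  = -6
G = -3*K + 3*D + 3  [with K=-3, D=-6]  = -6

-6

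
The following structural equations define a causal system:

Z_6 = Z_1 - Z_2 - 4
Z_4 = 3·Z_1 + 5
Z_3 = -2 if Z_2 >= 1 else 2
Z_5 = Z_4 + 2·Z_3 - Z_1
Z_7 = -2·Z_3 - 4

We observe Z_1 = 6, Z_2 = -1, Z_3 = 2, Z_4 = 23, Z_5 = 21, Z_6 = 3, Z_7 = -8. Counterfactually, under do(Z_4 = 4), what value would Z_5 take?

2

Intervening sets Z_4 = 4 and removes its equation (Z_4 = 3·Z_1 + 5).
Z_3 = -2 if Z_2 >= 1 else 2  [with Z_2=-1]  = 2
Z_5 = Z_4 + 2·Z_3 - Z_1  [with Z_4=4, Z_3=2, Z_1=6]  = 2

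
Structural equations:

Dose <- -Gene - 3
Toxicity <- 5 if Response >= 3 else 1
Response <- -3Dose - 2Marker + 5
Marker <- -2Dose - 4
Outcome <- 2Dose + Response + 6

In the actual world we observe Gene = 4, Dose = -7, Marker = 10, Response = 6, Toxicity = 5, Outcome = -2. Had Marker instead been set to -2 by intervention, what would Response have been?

30

The intervention breaks the incoming arrows to Marker: Marker <- -2Dose - 4 no longer applies, and Marker = -2.
Dose = -Gene - 3  [with Gene=4]  = -7
Response = -3Dose - 2Marker + 5  [with Dose=-7, Marker=-2]  = 30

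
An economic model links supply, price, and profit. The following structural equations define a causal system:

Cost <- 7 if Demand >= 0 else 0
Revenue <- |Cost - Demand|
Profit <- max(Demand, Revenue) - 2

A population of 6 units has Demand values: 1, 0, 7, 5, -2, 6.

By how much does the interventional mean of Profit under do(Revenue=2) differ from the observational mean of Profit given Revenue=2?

Under do(Revenue=2), Revenue's equation is replaced by Revenue=2 for every unit. Per-unit Profit: 0, 0, 5, 3, 0, 4. Mean = 2.
E[Profit|Revenue=2] averages over only the 2 units with Revenue=2 (Demand = 5, -2): Profit = 3, 0, mean 1.5.
Difference = 2 − 1.5 = 0.5.

0.5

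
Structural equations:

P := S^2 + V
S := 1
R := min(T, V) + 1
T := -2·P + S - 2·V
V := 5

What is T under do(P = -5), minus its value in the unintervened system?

22

The intervention breaks the incoming arrows to P: P := S^2 + V no longer applies, and P = -5.
T = -2·P + S - 2·V  [with P=-5, S=1, V=5]  = 1
Without intervention: P = S^2 + V  [with S=1, V=5]  = 6; T = -2·P + S - 2·V  [with P=6, S=1, V=5]  = -21.
Change = 1 − (-21) = 22.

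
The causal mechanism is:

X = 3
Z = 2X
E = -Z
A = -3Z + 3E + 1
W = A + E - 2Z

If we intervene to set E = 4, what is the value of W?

do(E=4) replaces the equation E = -Z with the constant E = 4.
Z = 2X  [with X=3]  = 6
A = -3Z + 3E + 1  [with Z=6, E=4]  = -5
W = A + E - 2Z  [with A=-5, E=4, Z=6]  = -13

-13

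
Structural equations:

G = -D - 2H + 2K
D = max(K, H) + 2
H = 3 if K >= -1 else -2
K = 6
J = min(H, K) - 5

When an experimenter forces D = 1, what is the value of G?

Intervening sets D = 1 and removes its equation (D = max(K, H) + 2).
H = 3 if K >= -1 else -2  [with K=6]  = 3
G = -D - 2H + 2K  [with D=1, H=3, K=6]  = 5

5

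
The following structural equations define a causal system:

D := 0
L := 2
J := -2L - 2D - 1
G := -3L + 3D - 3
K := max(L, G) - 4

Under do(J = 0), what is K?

do(J=0) replaces the equation J := -2L - 2D - 1 with the constant J = 0.
K is not downstream of the intervention, so its value is determined by the original equations.
G = -3L + 3D - 3  [with L=2, D=0]  = -9
K = max(L, G) - 4  [with L=2, G=-9]  = -2

-2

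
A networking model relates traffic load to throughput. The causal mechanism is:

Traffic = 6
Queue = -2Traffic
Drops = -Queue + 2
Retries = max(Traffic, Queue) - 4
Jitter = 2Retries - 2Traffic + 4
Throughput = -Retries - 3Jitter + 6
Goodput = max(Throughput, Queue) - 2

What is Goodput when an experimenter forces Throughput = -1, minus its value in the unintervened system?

-17

Intervening sets Throughput = -1 and removes its equation (Throughput = -Retries - 3Jitter + 6).
Queue = -2Traffic  [with Traffic=6]  = -12
Goodput = max(Throughput, Queue) - 2  [with Throughput=-1, Queue=-12]  = -3
Without intervention: Queue = -2Traffic  [with Traffic=6]  = -12; Retries = max(Traffic, Queue) - 4  [with Traffic=6, Queue=-12]  = 2; Jitter = 2Retries - 2Traffic + 4  [with Retries=2, Traffic=6]  = -4; Throughput = -Retries - 3Jitter + 6  [with Retries=2, Jitter=-4]  = 16; Goodput = max(Throughput, Queue) - 2  [with Throughput=16, Queue=-12]  = 14.
Change = -3 − 14 = -17.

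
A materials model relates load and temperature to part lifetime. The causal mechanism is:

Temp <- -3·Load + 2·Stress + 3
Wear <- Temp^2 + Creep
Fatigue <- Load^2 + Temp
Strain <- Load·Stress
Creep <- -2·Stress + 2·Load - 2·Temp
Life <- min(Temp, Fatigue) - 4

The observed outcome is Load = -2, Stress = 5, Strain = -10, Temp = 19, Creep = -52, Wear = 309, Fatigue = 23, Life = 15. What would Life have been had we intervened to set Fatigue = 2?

-2

do(Fatigue=2) replaces the equation Fatigue <- Load^2 + Temp with the constant Fatigue = 2.
Temp = -3·Load + 2·Stress + 3  [with Load=-2, Stress=5]  = 19
Life = min(Temp, Fatigue) - 4  [with Temp=19, Fatigue=2]  = -2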